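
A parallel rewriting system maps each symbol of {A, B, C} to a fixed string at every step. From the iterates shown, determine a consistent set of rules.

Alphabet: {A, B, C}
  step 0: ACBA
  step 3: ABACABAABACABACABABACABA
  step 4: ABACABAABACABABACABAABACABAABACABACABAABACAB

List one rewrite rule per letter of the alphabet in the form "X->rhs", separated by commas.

A->AB, B->AC, C->A

  step 3 ⇒ step 4: ABACABAABACABACABABACABA ⇒ AB·AC·AB·A·AB·AC·AB·AB·AC·AB·A·AB·AC·AB·A·AB·AC·AB·AC·AB·A·AB·AC·AB
    A ↦ AB
    B ↦ AC
    C ↦ A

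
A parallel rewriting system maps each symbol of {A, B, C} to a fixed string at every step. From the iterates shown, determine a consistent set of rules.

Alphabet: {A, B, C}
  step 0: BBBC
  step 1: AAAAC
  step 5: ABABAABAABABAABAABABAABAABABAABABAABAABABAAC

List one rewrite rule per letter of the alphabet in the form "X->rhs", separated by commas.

  step 0 ⇒ step 1: BBBC ⇒ A·A·A·AC
    B ↦ A
    C ↦ AC
    A ↦ BA  (constrained at step 1)

A->BA, B->A, C->AC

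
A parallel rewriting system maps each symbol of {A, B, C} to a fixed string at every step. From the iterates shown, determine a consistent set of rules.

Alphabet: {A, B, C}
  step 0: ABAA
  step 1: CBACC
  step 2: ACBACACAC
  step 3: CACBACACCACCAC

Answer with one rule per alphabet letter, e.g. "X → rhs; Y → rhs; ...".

A->C, B->BA, C->AC

  step 2 ⇒ step 3: ACBACACAC ⇒ C·AC·BA·C·AC·C·AC·C·AC
    A ↦ C
    B ↦ BA
    C ↦ AC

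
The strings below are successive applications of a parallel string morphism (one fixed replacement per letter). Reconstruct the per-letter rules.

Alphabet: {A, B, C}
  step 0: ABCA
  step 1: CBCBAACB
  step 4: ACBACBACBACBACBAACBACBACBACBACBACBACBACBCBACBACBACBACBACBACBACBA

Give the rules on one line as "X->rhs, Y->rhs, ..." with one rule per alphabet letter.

A->CB, B->CBA, C->A

  step 0 ⇒ step 1: ABCA ⇒ CB·CBA·A·CB
    A ↦ CB
    B ↦ CBA
    C ↦ A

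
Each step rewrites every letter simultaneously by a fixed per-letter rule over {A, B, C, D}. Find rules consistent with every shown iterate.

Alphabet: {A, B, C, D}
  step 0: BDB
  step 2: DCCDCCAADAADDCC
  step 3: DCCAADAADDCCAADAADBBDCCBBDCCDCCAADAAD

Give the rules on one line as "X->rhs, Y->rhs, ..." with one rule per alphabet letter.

  step 2 ⇒ step 3: DCCDCCAADAADDCC ⇒ DCC·AAD·AAD·DCC·AAD·AAD·B·B·DCC·B·B·DCC·DCC·AAD·AAD
    A ↦ B
    C ↦ AAD
    D ↦ DCC
    B ↦ D  (constrained at step 0)

A->B, B->D, C->AAD, D->DCC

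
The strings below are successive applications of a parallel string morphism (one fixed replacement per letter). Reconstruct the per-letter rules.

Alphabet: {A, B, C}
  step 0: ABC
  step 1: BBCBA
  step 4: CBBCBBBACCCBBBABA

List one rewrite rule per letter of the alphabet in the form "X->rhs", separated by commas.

A->BB, B->C, C->BA

  step 0 ⇒ step 1: ABC ⇒ BB·C·BA
    A ↦ BB
    B ↦ C
    C ↦ BA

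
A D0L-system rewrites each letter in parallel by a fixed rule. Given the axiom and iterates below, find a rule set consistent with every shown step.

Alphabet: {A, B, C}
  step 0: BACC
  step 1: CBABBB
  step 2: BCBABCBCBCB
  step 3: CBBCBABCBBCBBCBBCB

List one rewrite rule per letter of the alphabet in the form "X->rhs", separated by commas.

  step 2 ⇒ step 3: BCBABCBCBCB ⇒ CB·B·CB·AB·CB·B·CB·B·CB·B·CB
    A ↦ AB
    B ↦ CB
    C ↦ B

A->AB, B->CB, C->B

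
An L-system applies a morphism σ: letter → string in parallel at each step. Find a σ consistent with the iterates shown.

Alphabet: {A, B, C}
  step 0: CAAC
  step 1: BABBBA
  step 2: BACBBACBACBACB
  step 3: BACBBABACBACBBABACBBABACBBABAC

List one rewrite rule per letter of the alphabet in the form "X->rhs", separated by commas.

  step 2 ⇒ step 3: BACBBACBACBACB ⇒ BAC·B·BA·BAC·BAC·B·BA·BAC·B·BA·BAC·B·BA·BAC
    A ↦ B
    B ↦ BAC
    C ↦ BA

A->B, B->BAC, C->BA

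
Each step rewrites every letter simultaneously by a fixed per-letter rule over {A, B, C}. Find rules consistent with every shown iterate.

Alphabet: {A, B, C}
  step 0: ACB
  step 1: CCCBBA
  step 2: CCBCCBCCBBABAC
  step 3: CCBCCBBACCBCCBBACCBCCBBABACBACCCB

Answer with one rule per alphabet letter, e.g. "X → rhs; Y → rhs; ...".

A->C, B->BA, C->CCB

  step 2 ⇒ step 3: CCBCCBCCBBABAC ⇒ CCB·CCB·BA·CCB·CCB·BA·CCB·CCB·BA·BA·C·BA·C·CCB
    A ↦ C
    B ↦ BA
    C ↦ CCB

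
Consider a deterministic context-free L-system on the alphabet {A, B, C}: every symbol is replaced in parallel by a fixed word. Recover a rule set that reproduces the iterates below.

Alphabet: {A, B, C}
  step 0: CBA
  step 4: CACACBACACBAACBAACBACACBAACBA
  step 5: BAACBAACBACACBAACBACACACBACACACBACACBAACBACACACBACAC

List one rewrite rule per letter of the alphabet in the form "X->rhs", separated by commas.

A->AC, B->C, C->BA

  step 4 ⇒ step 5: CACACBACACBAACBAACBACACBAACBA ⇒ BA·AC·BA·AC·BA·C·AC·BA·AC·BA·C·AC·AC·BA·C·AC·AC·BA·C·AC·BA·AC·BA·C·AC·AC·BA·C·AC
    A ↦ AC
    B ↦ C
    C ↦ BA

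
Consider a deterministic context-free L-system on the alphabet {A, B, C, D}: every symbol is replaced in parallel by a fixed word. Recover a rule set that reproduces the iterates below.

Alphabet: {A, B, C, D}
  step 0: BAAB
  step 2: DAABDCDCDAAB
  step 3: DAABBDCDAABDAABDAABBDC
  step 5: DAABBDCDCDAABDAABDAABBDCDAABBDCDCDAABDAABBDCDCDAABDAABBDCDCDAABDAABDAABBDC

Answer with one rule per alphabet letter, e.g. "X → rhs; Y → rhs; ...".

  step 2 ⇒ step 3: DAABDCDCDAAB ⇒ DAA·B·B·DC·DAA·B·DAA·B·DAA·B·B·DC
    A ↦ B
    B ↦ DC
    C ↦ B
    D ↦ DAA

A->B, B->DC, C->B, D->DAA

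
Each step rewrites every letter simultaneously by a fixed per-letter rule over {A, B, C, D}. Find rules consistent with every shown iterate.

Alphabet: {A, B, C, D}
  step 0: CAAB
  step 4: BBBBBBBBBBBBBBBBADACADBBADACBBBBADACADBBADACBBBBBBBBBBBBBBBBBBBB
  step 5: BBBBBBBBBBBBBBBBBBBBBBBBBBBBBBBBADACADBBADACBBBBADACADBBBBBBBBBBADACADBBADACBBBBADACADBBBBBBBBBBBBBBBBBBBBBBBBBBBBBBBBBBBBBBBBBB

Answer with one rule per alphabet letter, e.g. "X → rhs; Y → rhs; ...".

A->AD, B->BB, C->BB, D->AC

  step 4 ⇒ step 5: BBBBBBBBBBBBBBBBADACADBBADACBBBBADACADBBADACBBBBBBBBBBBBBBBBBBBB ⇒ BB·BB·BB·BB·BB·BB·BB·BB·BB·BB·BB·BB·BB·BB·BB·BB·AD·AC·AD·BB·AD·AC·BB·BB·AD·AC·AD·BB·BB·BB·BB·BB·AD·AC·AD·BB·AD·AC·BB·BB·AD·AC·AD·BB·BB·BB·BB·BB·BB·BB·BB·BB·BB·BB·BB·BB·BB·BB·BB·BB·BB·BB·BB·BB
    A ↦ AD
    B ↦ BB
    C ↦ BB
    D ↦ AC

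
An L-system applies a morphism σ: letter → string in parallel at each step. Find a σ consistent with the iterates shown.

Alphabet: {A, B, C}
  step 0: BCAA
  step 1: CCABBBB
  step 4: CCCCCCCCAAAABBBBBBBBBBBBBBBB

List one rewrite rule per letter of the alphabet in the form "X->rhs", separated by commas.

A->BB, B->CC, C->A

  step 0 ⇒ step 1: BCAA ⇒ CC·A·BB·BB
    A ↦ BB
    B ↦ CC
    C ↦ A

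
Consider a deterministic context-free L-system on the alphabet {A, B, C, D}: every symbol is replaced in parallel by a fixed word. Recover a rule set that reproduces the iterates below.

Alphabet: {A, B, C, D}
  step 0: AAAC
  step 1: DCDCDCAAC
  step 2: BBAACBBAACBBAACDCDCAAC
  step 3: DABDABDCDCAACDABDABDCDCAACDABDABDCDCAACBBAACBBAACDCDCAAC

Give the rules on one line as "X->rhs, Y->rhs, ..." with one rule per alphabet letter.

  step 2 ⇒ step 3: BBAACBBAACBBAACDCDCAAC ⇒ DAB·DAB·DC·DC·AAC·DAB·DAB·DC·DC·AAC·DAB·DAB·DC·DC·AAC·BB·AAC·BB·AAC·DC·DC·AAC
    A ↦ DC
    B ↦ DAB
    C ↦ AAC
    D ↦ BB

A->DC, B->DAB, C->AAC, D->BB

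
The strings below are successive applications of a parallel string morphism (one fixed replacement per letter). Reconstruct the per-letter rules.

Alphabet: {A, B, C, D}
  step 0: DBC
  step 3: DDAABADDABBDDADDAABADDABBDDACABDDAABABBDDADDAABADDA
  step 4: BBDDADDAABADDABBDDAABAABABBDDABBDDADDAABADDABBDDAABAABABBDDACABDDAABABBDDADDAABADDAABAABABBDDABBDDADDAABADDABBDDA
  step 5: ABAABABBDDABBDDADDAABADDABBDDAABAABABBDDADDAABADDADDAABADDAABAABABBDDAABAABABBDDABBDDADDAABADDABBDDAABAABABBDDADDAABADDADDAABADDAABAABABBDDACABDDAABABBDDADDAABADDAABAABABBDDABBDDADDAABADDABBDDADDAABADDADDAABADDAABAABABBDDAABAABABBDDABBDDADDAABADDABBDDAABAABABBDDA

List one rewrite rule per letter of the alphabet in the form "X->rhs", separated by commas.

A->DDA, B->ABA, C->CAB, D->B

  step 4 ⇒ step 5: BBDDADDAABADDABBDDAABAABABBDDABBDDADDAABADDABBDDAABAABABBDDACABDDAABABBDDADDAABADDAABAABABBDDABBDDADDAABADDABBDDA ⇒ ABA·ABA·B·B·DDA·B·B·DDA·DDA·ABA·DDA·B·B·DDA·ABA·ABA·B·B·DDA·DDA·ABA·DDA·DDA·ABA·DDA·ABA·ABA·B·B·DDA·ABA·ABA·B·B·DDA·B·B·DDA·DDA·ABA·DDA·B·B·DDA·ABA·ABA·B·B·DDA·DDA·ABA·DDA·DDA·ABA·DDA·ABA·ABA·B·B·DDA·CAB·DDA·ABA·B·B·DDA·DDA·ABA·DDA·ABA·ABA·B·B·DDA·B·B·DDA·DDA·ABA·DDA·B·B·DDA·DDA·ABA·DDA·DDA·ABA·DDA·ABA·ABA·B·B·DDA·ABA·ABA·B·B·DDA·B·B·DDA·DDA·ABA·DDA·B·B·DDA·ABA·ABA·B·B·DDA
    A ↦ DDA
    B ↦ ABA
    C ↦ CAB
    D ↦ B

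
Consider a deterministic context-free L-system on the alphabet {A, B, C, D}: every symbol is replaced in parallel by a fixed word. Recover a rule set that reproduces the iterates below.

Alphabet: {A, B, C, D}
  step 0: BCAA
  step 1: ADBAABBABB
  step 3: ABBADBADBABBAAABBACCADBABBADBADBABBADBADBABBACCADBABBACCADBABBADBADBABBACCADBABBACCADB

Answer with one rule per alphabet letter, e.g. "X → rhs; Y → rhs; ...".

  step 0 ⇒ step 1: BCAA ⇒ ADB·A·ABB·ABB
    A ↦ ABB
    B ↦ ADB
    C ↦ A
    D ↦ ACC  (constrained at step 1)

A->ABB, B->ADB, C->A, D->ACC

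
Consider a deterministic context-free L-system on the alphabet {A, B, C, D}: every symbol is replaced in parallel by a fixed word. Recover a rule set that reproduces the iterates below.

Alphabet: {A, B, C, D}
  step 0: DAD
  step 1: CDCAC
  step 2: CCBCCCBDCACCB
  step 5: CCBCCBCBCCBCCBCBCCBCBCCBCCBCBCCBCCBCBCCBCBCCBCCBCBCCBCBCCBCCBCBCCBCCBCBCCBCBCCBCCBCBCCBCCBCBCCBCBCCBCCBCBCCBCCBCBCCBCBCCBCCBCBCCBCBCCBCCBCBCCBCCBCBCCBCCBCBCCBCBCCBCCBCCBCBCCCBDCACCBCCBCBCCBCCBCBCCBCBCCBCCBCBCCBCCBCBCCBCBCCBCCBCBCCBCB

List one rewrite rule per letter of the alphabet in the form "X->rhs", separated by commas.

A->DCA, B->CB, C->CCB, D->C

  step 1 ⇒ step 2: CDCAC ⇒ CCB·C·CCB·DCA·CCB
    A ↦ DCA
    C ↦ CCB
    D ↦ C
    B ↦ CB  (constrained at step 2)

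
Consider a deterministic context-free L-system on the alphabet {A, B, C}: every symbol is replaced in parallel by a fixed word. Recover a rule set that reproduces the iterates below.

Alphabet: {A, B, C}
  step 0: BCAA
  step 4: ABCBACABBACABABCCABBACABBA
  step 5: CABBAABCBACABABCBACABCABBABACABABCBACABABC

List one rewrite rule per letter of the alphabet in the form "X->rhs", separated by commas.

  step 4 ⇒ step 5: ABCBACABBACABABCCABBACABBA ⇒ C·AB·BA·AB·C·BA·C·AB·AB·C·BA·C·AB·C·AB·BA·BA·C·AB·AB·C·BA·C·AB·AB·C
    A ↦ C
    B ↦ AB
    C ↦ BA

A->C, B->AB, C->BA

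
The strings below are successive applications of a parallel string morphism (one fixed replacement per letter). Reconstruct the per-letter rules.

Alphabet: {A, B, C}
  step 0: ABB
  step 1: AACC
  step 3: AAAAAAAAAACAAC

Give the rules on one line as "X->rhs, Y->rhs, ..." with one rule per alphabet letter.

A->AA, B->C, C->AB

  step 0 ⇒ step 1: ABB ⇒ AA·C·C
    A ↦ AA
    B ↦ C
    C ↦ AB  (constrained at step 1)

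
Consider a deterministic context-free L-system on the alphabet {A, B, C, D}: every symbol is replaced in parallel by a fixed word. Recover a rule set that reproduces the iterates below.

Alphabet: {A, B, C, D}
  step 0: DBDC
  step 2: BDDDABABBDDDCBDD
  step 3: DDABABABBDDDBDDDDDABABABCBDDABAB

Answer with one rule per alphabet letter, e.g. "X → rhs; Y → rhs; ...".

  step 2 ⇒ step 3: BDDDABABBDDDCBDD ⇒ DD·AB·AB·AB·BD·DD·BD·DD·DD·AB·AB·AB·CB·DD·AB·AB
    A ↦ BD
    B ↦ DD
    C ↦ CB
    D ↦ AB

A->BD, B->DD, C->CB, D->AB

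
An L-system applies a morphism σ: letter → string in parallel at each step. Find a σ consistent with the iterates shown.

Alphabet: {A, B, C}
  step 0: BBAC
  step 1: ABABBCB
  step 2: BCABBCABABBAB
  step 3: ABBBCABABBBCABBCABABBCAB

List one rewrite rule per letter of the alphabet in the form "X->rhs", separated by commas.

A->BC, B->AB, C->B

  step 2 ⇒ step 3: BCABBCABABBAB ⇒ AB·B·BC·AB·AB·B·BC·AB·BC·AB·AB·BC·AB
    A ↦ BC
    B ↦ AB
    C ↦ B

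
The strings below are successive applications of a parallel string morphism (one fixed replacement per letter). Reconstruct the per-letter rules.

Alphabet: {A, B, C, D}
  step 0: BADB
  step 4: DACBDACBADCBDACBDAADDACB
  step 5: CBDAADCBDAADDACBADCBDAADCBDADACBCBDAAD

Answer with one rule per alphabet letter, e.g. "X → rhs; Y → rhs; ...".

A->DA, B->D, C->A, D->CB

  step 4 ⇒ step 5: DACBDACBADCBDACBDAADDACB ⇒ CB·DA·A·D·CB·DA·A·D·DA·CB·A·D·CB·DA·A·D·CB·DA·DA·CB·CB·DA·A·D
    A ↦ DA
    B ↦ D
    C ↦ A
    D ↦ CB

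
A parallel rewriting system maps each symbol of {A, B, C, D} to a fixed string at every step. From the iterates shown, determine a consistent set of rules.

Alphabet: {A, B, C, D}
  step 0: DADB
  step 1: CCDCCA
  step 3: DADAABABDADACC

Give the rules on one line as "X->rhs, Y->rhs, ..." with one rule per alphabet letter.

  step 0 ⇒ step 1: DADB ⇒ CC·D·CC·A
    A ↦ D
    B ↦ A
    D ↦ CC
    C ↦ AB  (constrained at step 1)

A->D, B->A, C->AB, D->CC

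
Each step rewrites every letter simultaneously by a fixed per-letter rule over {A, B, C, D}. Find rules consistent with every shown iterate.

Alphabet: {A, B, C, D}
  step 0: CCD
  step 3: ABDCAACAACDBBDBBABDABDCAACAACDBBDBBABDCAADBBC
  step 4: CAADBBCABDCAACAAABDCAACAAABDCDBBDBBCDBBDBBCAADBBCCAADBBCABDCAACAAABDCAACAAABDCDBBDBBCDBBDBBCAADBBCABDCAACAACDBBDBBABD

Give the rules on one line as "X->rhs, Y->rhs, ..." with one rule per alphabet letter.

A->CAA, B->DBB, C->ABD, D->C

  step 3 ⇒ step 4: ABDCAACAACDBBDBBABDABDCAACAACDBBDBBABDCAADBBC ⇒ CAA·DBB·C·ABD·CAA·CAA·ABD·CAA·CAA·ABD·C·DBB·DBB·C·DBB·DBB·CAA·DBB·C·CAA·DBB·C·ABD·CAA·CAA·ABD·CAA·CAA·ABD·C·DBB·DBB·C·DBB·DBB·CAA·DBB·C·ABD·CAA·CAA·C·DBB·DBB·ABD
    A ↦ CAA
    B ↦ DBB
    C ↦ ABD
    D ↦ C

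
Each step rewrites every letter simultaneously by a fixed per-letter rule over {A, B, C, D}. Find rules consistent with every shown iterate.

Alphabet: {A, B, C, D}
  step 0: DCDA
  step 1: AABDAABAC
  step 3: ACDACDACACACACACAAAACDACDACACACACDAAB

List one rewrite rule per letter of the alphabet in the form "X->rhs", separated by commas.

A->AC, B->AAA, C->D, D->AAB

  step 0 ⇒ step 1: DCDA ⇒ AAB·D·AAB·AC
    A ↦ AC
    C ↦ D
    D ↦ AAB
    B ↦ AAA  (constrained at step 1)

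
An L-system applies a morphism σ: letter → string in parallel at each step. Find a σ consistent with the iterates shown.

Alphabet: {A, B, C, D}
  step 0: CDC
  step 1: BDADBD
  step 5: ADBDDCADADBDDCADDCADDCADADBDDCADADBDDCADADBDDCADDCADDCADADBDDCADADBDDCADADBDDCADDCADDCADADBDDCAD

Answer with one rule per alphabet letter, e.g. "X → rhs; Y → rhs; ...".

  step 0 ⇒ step 1: CDC ⇒ BD·AD·BD
    C ↦ BD
    D ↦ AD
    A ↦ DC  (constrained at step 1)
    B ↦ DC  (constrained at step 1)

A->DC, B->DC, C->BD, D->AD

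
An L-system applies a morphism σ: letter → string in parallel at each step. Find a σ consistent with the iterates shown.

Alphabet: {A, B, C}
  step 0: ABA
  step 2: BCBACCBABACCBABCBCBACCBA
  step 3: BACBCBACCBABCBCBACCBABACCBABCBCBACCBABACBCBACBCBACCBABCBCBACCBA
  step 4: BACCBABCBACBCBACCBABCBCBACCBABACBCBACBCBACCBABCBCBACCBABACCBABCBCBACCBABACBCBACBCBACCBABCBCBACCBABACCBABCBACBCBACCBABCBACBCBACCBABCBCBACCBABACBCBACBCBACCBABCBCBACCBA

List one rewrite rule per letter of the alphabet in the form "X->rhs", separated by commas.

A->CBA, B->BAC, C->BC

  step 3 ⇒ step 4: BACBCBACCBABCBCBACCBABACCBABCBCBACCBABACBCBACBCBACCBABCBCBACCBA ⇒ BAC·CBA·BC·BAC·BC·BAC·CBA·BC·BC·BAC·CBA·BAC·BC·BAC·BC·BAC·CBA·BC·BC·BAC·CBA·BAC·CBA·BC·BC·BAC·CBA·BAC·BC·BAC·BC·BAC·CBA·BC·BC·BAC·CBA·BAC·CBA·BC·BAC·BC·BAC·CBA·BC·BAC·BC·BAC·CBA·BC·BC·BAC·CBA·BAC·BC·BAC·BC·BAC·CBA·BC·BC·BAC·CBA
    A ↦ CBA
    B ↦ BAC
    C ↦ BC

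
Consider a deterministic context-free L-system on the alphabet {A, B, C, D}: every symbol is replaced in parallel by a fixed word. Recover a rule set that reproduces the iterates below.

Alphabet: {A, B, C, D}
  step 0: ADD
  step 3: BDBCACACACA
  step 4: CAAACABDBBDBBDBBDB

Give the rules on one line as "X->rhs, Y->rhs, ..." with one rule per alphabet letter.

A->B, B->CA, C->BD, D->AA

  step 3 ⇒ step 4: BDBCACACACA ⇒ CA·AA·CA·BD·B·BD·B·BD·B·BD·B
    A ↦ B
    B ↦ CA
    C ↦ BD
    D ↦ AA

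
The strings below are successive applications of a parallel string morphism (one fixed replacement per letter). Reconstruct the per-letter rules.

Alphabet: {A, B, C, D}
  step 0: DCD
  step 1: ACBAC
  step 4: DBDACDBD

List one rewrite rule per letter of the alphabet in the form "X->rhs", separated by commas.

  step 0 ⇒ step 1: DCD ⇒ AC·B·AC
    C ↦ B
    D ↦ AC
    A ↦ D  (constrained at step 1)
    B ↦ A  (constrained at step 1)

A->D, B->A, C->B, D->AC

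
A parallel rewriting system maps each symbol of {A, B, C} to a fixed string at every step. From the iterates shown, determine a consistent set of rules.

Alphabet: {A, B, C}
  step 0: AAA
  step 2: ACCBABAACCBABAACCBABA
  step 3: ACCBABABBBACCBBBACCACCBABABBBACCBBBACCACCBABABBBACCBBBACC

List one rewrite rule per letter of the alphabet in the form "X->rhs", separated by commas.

  step 2 ⇒ step 3: ACCBABAACCBABAACCBABA ⇒ ACC·BA·BA·BBB·ACC·BBB·ACC·ACC·BA·BA·BBB·ACC·BBB·ACC·ACC·BA·BA·BBB·ACC·BBB·ACC
    A ↦ ACC
    B ↦ BBB
    C ↦ BA

A->ACC, B->BBB, C->BA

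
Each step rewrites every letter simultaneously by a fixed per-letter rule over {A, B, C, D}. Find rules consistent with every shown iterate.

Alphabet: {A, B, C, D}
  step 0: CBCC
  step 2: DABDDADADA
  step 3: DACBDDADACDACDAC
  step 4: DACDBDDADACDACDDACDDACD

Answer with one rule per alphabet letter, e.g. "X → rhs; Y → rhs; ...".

  step 3 ⇒ step 4: DACBDDADACDACDAC ⇒ DA·C·D·BD·DA·DA·C·DA·C·D·DA·C·D·DA·C·D
    A ↦ C
    B ↦ BD
    C ↦ D
    D ↦ DA

A->C, B->BD, C->D, D->DA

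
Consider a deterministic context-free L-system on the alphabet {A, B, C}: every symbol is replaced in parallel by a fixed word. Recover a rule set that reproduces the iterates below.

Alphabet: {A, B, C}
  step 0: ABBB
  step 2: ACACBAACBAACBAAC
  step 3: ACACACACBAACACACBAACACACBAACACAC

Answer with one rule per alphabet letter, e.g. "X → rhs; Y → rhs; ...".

A->AC, B->BA, C->AC

  step 2 ⇒ step 3: ACACBAACBAACBAAC ⇒ AC·AC·AC·AC·BA·AC·AC·AC·BA·AC·AC·AC·BA·AC·AC·AC
    A ↦ AC
    B ↦ BA
    C ↦ AC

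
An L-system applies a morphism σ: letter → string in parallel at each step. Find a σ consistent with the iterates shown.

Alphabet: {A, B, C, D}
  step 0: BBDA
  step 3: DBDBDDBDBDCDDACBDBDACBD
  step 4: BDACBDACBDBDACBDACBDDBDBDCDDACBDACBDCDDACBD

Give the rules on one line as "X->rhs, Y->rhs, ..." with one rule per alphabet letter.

  step 3 ⇒ step 4: DBDBDDBDBDCDDACBDBDACBD ⇒ BD·AC·BD·AC·BD·BD·AC·BD·AC·BD·D·BD·BD·CD·D·AC·BD·AC·BD·CD·D·AC·BD
    A ↦ CD
    B ↦ AC
    C ↦ D
    D ↦ BD

A->CD, B->AC, C->D, D->BD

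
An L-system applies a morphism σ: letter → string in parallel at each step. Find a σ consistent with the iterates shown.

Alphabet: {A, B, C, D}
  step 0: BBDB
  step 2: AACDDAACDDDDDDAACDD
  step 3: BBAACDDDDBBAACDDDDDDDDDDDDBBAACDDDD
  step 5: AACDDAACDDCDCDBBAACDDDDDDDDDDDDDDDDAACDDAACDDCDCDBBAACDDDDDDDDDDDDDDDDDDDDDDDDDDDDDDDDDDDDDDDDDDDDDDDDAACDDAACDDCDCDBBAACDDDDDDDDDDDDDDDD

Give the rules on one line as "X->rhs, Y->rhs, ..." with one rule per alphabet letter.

A->B, B->CD, C->AAC, D->DD

  step 2 ⇒ step 3: AACDDAACDDDDDDAACDD ⇒ B·B·AAC·DD·DD·B·B·AAC·DD·DD·DD·DD·DD·DD·B·B·AAC·DD·DD
    A ↦ B
    C ↦ AAC
    D ↦ DD
    B ↦ CD  (constrained at step 0)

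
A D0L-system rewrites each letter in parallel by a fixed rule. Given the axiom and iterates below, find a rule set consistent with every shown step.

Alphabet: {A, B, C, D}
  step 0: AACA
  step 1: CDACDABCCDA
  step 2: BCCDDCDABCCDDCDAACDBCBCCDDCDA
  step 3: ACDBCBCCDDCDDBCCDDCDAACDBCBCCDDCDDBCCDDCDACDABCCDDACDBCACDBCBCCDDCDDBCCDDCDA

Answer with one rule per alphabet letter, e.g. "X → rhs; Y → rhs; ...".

A->CDA, B->ACD, C->BC, D->CDD

  step 2 ⇒ step 3: BCCDDCDABCCDDCDAACDBCBCCDDCDA ⇒ ACD·BC·BC·CDD·CDD·BC·CDD·CDA·ACD·BC·BC·CDD·CDD·BC·CDD·CDA·CDA·BC·CDD·ACD·BC·ACD·BC·BC·CDD·CDD·BC·CDD·CDA
    A ↦ CDA
    B ↦ ACD
    C ↦ BC
    D ↦ CDD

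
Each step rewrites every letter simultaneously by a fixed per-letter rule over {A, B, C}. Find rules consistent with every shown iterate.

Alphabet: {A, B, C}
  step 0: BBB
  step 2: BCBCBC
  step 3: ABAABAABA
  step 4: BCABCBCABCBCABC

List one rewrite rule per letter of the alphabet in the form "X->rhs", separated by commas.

A->BC, B->A, C->BA

  step 3 ⇒ step 4: ABAABAABA ⇒ BC·A·BC·BC·A·BC·BC·A·BC
    A ↦ BC
    B ↦ A
  step 2 ⇒ step 3: BCBCBC ⇒ A·BA·A·BA·A·BA
    C ↦ BA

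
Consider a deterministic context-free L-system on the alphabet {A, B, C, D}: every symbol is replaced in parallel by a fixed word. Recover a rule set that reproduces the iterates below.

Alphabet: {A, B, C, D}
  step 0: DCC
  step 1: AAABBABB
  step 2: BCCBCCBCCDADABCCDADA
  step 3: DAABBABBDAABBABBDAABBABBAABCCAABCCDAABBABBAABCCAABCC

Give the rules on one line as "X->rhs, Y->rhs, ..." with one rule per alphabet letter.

A->BCC, B->DA, C->ABB, D->AA

  step 2 ⇒ step 3: BCCBCCBCCDADABCCDADA ⇒ DA·ABB·ABB·DA·ABB·ABB·DA·ABB·ABB·AA·BCC·AA·BCC·DA·ABB·ABB·AA·BCC·AA·BCC
    A ↦ BCC
    B ↦ DA
    C ↦ ABB
    D ↦ AA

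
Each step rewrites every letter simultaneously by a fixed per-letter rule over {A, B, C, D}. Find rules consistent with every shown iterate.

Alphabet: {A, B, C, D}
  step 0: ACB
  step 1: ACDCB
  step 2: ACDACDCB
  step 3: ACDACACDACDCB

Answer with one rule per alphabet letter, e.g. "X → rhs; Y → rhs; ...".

  step 2 ⇒ step 3: ACDACDCB ⇒ AC·D·AC·AC·D·AC·D·CB
    A ↦ AC
    B ↦ CB
    C ↦ D
    D ↦ AC

A->AC, B->CB, C->D, D->AC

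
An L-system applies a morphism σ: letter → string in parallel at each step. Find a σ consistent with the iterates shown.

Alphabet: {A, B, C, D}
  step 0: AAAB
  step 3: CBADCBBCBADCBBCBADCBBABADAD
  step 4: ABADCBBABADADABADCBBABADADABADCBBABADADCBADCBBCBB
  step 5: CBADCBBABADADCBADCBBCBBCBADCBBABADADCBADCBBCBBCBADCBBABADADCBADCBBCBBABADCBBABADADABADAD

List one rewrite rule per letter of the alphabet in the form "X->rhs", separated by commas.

  step 4 ⇒ step 5: ABADCBBABADADABADCBBABADADABADCBBABADADCBADCBBCBB ⇒ CB·AD·CB·B·AB·AD·AD·CB·AD·CB·B·CB·B·CB·AD·CB·B·AB·AD·AD·CB·AD·CB·B·CB·B·CB·AD·CB·B·AB·AD·AD·CB·AD·CB·B·CB·B·AB·AD·CB·B·AB·AD·AD·AB·AD·AD
    A ↦ CB
    B ↦ AD
    C ↦ AB
    D ↦ B

A->CB, B->AD, C->AB, D->B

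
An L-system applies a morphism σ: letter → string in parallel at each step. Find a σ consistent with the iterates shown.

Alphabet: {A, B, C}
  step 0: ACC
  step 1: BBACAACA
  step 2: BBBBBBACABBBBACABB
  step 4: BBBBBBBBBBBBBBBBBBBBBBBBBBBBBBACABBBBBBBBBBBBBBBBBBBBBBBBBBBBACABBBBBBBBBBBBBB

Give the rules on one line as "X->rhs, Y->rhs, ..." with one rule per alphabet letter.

A->BB, B->BB, C->ACA

  step 1 ⇒ step 2: BBACAACA ⇒ BB·BB·BB·ACA·BB·BB·ACA·BB
    A ↦ BB
    B ↦ BB
    C ↦ ACA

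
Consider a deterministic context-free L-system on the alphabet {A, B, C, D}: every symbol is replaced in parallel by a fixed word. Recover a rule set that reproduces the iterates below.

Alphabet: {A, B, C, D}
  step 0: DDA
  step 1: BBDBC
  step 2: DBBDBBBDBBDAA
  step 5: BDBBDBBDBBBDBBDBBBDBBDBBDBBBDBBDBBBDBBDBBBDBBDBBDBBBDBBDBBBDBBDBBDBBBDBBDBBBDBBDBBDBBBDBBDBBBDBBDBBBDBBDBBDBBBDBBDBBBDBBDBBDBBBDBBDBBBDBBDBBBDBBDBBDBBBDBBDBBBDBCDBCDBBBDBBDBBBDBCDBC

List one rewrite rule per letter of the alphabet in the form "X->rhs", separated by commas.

A->DBC, B->DBB, C->DAA, D->B

  step 1 ⇒ step 2: BBDBC ⇒ DBB·DBB·B·DBB·DAA
    B ↦ DBB
    C ↦ DAA
    D ↦ B
  step 0 ⇒ step 1: DDA ⇒ B·B·DBC
    A ↦ DBC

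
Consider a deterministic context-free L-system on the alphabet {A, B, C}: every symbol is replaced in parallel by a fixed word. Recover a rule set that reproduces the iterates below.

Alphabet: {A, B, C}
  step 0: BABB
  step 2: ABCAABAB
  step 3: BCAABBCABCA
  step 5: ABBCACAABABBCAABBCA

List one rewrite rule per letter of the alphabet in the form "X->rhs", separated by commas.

  step 2 ⇒ step 3: ABCAABAB ⇒ B·CA·A·B·B·CA·B·CA
    A ↦ B
    B ↦ CA
    C ↦ A

A->B, B->CA, C->A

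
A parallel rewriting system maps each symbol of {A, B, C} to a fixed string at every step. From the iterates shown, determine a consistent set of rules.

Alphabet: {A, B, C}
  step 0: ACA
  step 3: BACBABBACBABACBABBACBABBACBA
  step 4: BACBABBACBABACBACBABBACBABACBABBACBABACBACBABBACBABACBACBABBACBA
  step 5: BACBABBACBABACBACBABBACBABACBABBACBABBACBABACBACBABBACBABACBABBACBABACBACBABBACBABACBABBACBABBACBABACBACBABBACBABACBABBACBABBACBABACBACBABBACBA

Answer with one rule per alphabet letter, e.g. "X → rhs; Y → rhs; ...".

  step 4 ⇒ step 5: BACBABBACBABACBACBABBACBABACBABBACBABACBACBABBACBABACBACBABBACBA ⇒ BAC·BA·B·BAC·BA·BAC·BAC·BA·B·BAC·BA·BAC·BA·B·BAC·BA·B·BAC·BA·BAC·BAC·BA·B·BAC·BA·BAC·BA·B·BAC·BA·BAC·BAC·BA·B·BAC·BA·BAC·BA·B·BAC·BA·B·BAC·BA·BAC·BAC·BA·B·BAC·BA·BAC·BA·B·BAC·BA·B·BAC·BA·BAC·BAC·BA·B·BAC·BA
    A ↦ BA
    B ↦ BAC
    C ↦ B

A->BA, B->BAC, C->B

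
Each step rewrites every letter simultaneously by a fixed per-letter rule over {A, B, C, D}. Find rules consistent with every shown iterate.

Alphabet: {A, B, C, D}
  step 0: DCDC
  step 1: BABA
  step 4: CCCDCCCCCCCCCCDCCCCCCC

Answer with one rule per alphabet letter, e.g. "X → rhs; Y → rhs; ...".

A->CC, B->CDC, C->A, D->B

  step 0 ⇒ step 1: DCDC ⇒ B·A·B·A
    C ↦ A
    D ↦ B
    A ↦ CC  (constrained at step 1)
    B ↦ CDC  (constrained at step 1)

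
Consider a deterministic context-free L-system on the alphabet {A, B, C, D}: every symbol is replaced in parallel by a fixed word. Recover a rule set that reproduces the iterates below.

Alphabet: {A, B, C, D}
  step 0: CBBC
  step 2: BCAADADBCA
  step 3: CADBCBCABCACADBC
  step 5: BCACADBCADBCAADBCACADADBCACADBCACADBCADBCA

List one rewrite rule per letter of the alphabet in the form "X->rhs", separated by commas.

A->BC, B->C, C->AD, D->A

  step 2 ⇒ step 3: BCAADADBCA ⇒ C·AD·BC·BC·A·BC·A·C·AD·BC
    A ↦ BC
    B ↦ C
    C ↦ AD
    D ↦ A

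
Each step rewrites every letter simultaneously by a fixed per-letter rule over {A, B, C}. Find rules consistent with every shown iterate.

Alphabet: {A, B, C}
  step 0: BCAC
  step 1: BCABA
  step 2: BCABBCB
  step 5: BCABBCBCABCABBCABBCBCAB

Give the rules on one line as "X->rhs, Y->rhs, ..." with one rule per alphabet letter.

  step 1 ⇒ step 2: BCABA ⇒ BC·A·B·BC·B
    A ↦ B
    B ↦ BC
    C ↦ A

A->B, B->BC, C->A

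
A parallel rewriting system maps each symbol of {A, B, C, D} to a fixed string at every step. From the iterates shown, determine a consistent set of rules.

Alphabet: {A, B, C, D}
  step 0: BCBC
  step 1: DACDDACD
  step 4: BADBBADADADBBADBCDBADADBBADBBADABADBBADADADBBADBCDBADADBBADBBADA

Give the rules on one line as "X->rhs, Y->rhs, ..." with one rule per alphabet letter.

  step 0 ⇒ step 1: BCBC ⇒ DA·CD·DA·CD
    B ↦ DA
    C ↦ CD
    A ↦ DB  (constrained at step 1)
    D ↦ BA  (constrained at step 1)

A->DB, B->DA, C->CD, D->BA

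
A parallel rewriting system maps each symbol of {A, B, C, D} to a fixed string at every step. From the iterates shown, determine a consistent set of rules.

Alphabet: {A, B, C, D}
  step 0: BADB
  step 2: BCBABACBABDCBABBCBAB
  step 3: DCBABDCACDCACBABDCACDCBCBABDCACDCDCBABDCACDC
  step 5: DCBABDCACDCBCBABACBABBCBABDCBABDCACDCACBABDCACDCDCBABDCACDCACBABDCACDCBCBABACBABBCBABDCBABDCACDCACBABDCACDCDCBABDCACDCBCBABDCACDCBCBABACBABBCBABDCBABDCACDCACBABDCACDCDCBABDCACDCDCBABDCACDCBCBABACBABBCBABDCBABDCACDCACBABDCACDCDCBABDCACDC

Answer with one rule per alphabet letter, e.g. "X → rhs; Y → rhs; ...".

  step 2 ⇒ step 3: BCBABACBABDCBABBCBAB ⇒ DC·BAB·DC·AC·DC·AC·BAB·DC·AC·DC·BC·BAB·DC·AC·DC·DC·BAB·DC·AC·DC
    A ↦ AC
    B ↦ DC
    C ↦ BAB
    D ↦ BC

A->AC, B->DC, C->BAB, D->BC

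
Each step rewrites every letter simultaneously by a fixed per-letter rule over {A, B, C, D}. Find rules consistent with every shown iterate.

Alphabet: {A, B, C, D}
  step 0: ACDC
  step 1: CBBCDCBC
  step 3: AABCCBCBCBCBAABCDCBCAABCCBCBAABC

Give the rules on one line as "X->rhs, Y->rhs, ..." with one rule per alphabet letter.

A->CB, B->AA, C->BC, D->DC

  step 0 ⇒ step 1: ACDC ⇒ CB·BC·DC·BC
    A ↦ CB
    C ↦ BC
    D ↦ DC
    B ↦ AA  (constrained at step 1)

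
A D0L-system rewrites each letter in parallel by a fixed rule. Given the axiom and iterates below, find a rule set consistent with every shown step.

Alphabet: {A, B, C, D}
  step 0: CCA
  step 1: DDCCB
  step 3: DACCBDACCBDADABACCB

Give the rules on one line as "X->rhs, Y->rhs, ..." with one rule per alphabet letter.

  step 0 ⇒ step 1: CCA ⇒ D·D·CCB
    A ↦ CCB
    C ↦ D
    B ↦ BA  (constrained at step 1)
    D ↦ DA  (constrained at step 1)

A->CCB, B->BA, C->D, D->DA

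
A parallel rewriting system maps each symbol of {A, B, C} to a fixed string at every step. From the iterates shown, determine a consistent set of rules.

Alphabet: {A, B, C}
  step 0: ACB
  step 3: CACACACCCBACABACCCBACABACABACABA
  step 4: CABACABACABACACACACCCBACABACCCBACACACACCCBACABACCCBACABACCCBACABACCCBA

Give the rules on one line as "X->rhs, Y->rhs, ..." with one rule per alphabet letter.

  step 3 ⇒ step 4: CACACACCCBACABACCCBACABACABACABA ⇒ CA·BA·CA·BA·CA·BA·CA·CA·CA·CCC·BA·CA·BA·CCC·BA·CA·CA·CA·CCC·BA·CA·BA·CCC·BA·CA·BA·CCC·BA·CA·BA·CCC·BA
    A ↦ BA
    B ↦ CCC
    C ↦ CA

A->BA, B->CCC, C->CA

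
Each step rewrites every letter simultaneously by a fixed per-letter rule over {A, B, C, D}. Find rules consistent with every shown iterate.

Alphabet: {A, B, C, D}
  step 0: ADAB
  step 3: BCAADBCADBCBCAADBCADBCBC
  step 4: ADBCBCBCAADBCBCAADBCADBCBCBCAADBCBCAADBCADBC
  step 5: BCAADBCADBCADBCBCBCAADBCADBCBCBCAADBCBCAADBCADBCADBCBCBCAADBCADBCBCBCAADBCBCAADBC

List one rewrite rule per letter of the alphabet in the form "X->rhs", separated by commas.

A->BC, B->AD, C->BC, D->A

  step 4 ⇒ step 5: ADBCBCBCAADBCBCAADBCADBCBCBCAADBCBCAADBCADBC ⇒ BC·A·AD·BC·AD·BC·AD·BC·BC·BC·A·AD·BC·AD·BC·BC·BC·A·AD·BC·BC·A·AD·BC·AD·BC·AD·BC·BC·BC·A·AD·BC·AD·BC·BC·BC·A·AD·BC·BC·A·AD·BC
    A ↦ BC
    B ↦ AD
    C ↦ BC
    D ↦ A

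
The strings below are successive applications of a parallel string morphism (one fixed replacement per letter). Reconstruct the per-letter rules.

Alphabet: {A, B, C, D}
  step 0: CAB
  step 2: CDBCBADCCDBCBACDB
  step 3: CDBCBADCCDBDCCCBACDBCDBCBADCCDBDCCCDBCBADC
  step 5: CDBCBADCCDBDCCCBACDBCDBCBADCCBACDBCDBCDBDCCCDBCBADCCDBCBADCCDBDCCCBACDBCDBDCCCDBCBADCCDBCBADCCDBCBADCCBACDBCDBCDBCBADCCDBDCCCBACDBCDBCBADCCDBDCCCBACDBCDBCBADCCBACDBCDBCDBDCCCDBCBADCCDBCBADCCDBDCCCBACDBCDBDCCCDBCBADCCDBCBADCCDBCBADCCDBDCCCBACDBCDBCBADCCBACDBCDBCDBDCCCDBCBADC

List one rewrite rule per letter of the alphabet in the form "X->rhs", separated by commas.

  step 2 ⇒ step 3: CDBCBADCCDBCBACDB ⇒ CDB·CBA·DC·CDB·DC·C·CBA·CDB·CDB·CBA·DC·CDB·DC·C·CDB·CBA·DC
    A ↦ C
    B ↦ DC
    C ↦ CDB
    D ↦ CBA

A->C, B->DC, C->CDB, D->CBA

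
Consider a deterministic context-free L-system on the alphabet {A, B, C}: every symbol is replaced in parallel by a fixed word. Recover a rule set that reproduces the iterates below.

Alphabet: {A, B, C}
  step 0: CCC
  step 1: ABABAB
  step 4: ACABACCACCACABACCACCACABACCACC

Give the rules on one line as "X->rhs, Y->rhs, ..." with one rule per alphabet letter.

A->AC, B->C, C->AB

  step 0 ⇒ step 1: CCC ⇒ AB·AB·AB
    C ↦ AB
    A ↦ AC  (constrained at step 1)
    B ↦ C  (constrained at step 1)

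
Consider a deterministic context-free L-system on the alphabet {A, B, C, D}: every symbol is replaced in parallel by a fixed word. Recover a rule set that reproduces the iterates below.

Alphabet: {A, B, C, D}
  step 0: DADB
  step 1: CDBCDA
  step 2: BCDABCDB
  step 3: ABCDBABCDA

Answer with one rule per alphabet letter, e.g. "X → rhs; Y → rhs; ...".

  step 2 ⇒ step 3: BCDABCDB ⇒ A·B·CD·B·A·B·CD·A
    A ↦ B
    B ↦ A
    C ↦ B
    D ↦ CD

A->B, B->A, C->B, D->CD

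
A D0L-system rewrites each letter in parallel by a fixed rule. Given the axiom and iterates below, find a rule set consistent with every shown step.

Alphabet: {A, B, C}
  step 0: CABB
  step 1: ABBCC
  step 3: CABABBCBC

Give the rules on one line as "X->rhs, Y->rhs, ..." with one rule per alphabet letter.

  step 0 ⇒ step 1: CABB ⇒ AB·B·C·C
    A ↦ B
    B ↦ C
    C ↦ AB

A->B, B->C, C->AB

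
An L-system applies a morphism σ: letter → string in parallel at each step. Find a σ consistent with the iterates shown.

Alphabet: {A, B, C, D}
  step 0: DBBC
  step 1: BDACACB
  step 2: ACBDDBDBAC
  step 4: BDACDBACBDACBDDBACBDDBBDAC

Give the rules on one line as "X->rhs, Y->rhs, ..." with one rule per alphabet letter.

  step 1 ⇒ step 2: BDACACB ⇒ AC·BD·D·B·D·B·AC
    A ↦ D
    B ↦ AC
    C ↦ B
    D ↦ BD

A->D, B->AC, C->B, D->BD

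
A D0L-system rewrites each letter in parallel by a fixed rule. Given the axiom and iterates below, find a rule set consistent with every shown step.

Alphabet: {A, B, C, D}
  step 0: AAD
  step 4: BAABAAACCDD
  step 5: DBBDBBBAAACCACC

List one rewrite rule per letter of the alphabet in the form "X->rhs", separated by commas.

A->B, B->D, C->A, D->ACC

  step 4 ⇒ step 5: BAABAAACCDD ⇒ D·B·B·D·B·B·B·A·A·ACC·ACC
    A ↦ B
    B ↦ D
    C ↦ A
    D ↦ ACC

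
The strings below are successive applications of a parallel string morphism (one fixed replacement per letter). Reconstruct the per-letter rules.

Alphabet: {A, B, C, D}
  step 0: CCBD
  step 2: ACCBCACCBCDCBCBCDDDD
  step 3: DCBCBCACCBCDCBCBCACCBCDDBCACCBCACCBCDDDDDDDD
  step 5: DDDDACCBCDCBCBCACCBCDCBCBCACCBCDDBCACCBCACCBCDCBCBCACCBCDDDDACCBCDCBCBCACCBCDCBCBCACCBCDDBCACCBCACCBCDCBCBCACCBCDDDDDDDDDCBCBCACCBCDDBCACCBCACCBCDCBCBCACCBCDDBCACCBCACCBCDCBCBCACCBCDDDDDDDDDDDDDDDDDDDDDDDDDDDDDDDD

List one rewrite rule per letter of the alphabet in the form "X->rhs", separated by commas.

A->DC, B->ACC, C->BC, D->DD

  step 2 ⇒ step 3: ACCBCACCBCDCBCBCDDDD ⇒ DC·BC·BC·ACC·BC·DC·BC·BC·ACC·BC·DD·BC·ACC·BC·ACC·BC·DD·DD·DD·DD
    A ↦ DC
    B ↦ ACC
    C ↦ BC
    D ↦ DD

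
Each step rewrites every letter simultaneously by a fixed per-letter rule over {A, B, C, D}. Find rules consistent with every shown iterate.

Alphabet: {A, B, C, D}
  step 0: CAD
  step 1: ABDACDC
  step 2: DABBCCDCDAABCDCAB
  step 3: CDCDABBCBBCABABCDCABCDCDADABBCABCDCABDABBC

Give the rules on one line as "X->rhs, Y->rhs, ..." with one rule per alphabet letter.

  step 2 ⇒ step 3: DABBCCDCDAABCDCAB ⇒ CDC·DA·BBC·BBC·AB·AB·CDC·AB·CDC·DA·DA·BBC·AB·CDC·AB·DA·BBC
    A ↦ DA
    B ↦ BBC
    C ↦ AB
    D ↦ CDC

A->DA, B->BBC, C->AB, D->CDC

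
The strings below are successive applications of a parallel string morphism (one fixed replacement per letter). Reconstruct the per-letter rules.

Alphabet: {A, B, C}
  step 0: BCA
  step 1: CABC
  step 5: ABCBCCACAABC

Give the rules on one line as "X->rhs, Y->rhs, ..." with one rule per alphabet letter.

  step 0 ⇒ step 1: BCA ⇒ C·A·BC
    A ↦ BC
    B ↦ C
    C ↦ A

A->BC, B->C, C->A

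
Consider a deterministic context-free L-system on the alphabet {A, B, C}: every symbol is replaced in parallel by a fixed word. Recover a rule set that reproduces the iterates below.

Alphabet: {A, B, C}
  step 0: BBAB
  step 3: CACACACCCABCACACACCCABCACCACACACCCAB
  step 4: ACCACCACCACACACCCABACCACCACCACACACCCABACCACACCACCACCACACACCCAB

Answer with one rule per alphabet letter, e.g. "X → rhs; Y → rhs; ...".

A->C, B->CAB, C->AC

  step 3 ⇒ step 4: CACACACCCABCACACACCCABCACCACACACCCAB ⇒ AC·C·AC·C·AC·C·AC·AC·AC·C·CAB·AC·C·AC·C·AC·C·AC·AC·AC·C·CAB·AC·C·AC·AC·C·AC·C·AC·C·AC·AC·AC·C·CAB
    A ↦ C
    B ↦ CAB
    C ↦ AC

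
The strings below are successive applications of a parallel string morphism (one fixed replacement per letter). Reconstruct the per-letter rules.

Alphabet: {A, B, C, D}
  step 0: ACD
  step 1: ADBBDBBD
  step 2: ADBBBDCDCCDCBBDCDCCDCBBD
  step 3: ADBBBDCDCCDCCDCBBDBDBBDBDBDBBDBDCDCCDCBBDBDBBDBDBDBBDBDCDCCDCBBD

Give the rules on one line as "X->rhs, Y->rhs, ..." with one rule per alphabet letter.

  step 2 ⇒ step 3: ADBBBDCDCCDCBBDCDCCDCBBD ⇒ ADB·BBD·CDC·CDC·CDC·BBD·BD·BBD·BD·BD·BBD·BD·CDC·CDC·BBD·BD·BBD·BD·BD·BBD·BD·CDC·CDC·BBD
    A ↦ ADB
    B ↦ CDC
    C ↦ BD
    D ↦ BBD

A->ADB, B->CDC, C->BD, D->BBD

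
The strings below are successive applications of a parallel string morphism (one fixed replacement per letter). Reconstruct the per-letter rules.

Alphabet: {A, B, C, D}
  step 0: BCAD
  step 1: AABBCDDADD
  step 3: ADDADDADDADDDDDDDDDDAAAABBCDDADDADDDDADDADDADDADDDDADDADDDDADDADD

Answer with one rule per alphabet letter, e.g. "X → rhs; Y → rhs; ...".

A->DD, B->AA, C->BBC, D->ADD

  step 0 ⇒ step 1: BCAD ⇒ AA·BBC·DD·ADD
    A ↦ DD
    B ↦ AA
    C ↦ BBC
    D ↦ ADD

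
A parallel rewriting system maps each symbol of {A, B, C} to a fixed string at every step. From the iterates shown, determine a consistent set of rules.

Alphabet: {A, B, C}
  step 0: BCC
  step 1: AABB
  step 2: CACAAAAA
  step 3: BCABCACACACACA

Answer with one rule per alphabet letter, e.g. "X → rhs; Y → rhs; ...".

  step 2 ⇒ step 3: CACAAAAA ⇒ B·CA·B·CA·CA·CA·CA·CA
    A ↦ CA
    C ↦ B
  step 0 ⇒ step 1: BCC ⇒ AA·B·B
    B ↦ AA

A->CA, B->AA, C->B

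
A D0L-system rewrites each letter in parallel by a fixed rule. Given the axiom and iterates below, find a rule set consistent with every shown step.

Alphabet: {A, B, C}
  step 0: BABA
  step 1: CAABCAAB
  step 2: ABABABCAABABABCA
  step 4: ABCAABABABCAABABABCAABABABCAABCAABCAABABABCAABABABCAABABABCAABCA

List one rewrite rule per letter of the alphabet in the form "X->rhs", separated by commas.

A->AB, B->CA, C->AB

  step 1 ⇒ step 2: CAABCAAB ⇒ AB·AB·AB·CA·AB·AB·AB·CA
    A ↦ AB
    B ↦ CA
    C ↦ AB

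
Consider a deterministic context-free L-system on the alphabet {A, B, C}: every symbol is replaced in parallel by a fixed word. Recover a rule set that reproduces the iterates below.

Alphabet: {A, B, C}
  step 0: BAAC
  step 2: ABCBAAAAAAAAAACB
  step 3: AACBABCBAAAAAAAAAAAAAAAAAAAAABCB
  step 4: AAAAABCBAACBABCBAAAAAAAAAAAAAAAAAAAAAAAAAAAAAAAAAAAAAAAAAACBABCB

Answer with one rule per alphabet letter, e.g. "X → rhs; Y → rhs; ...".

A->AA, B->CB, C->AB

  step 3 ⇒ step 4: AACBABCBAAAAAAAAAAAAAAAAAAAAABCB ⇒ AA·AA·AB·CB·AA·CB·AB·CB·AA·AA·AA·AA·AA·AA·AA·AA·AA·AA·AA·AA·AA·AA·AA·AA·AA·AA·AA·AA·AA·CB·AB·CB
    A ↦ AA
    B ↦ CB
    C ↦ AB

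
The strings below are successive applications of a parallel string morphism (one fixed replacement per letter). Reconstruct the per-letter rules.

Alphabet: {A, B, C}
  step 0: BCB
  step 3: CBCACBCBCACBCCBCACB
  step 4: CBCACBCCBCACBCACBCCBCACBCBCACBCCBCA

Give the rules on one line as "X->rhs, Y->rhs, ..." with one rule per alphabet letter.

  step 3 ⇒ step 4: CBCACBCBCACBCCBCACB ⇒ CB·CA·CB·C·CB·CA·CB·CA·CB·C·CB·CA·CB·CB·CA·CB·C·CB·CA
    A ↦ C
    B ↦ CA
    C ↦ CB

A->C, B->CA, C->CB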